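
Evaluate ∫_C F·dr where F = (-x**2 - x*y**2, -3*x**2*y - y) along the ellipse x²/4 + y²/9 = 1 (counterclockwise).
0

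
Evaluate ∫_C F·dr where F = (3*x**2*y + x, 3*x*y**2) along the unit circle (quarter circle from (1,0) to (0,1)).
-1/2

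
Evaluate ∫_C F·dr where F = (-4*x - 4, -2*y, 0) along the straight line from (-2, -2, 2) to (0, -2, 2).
0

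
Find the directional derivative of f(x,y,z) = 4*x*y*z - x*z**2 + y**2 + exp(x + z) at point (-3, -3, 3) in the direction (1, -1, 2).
18*sqrt(6)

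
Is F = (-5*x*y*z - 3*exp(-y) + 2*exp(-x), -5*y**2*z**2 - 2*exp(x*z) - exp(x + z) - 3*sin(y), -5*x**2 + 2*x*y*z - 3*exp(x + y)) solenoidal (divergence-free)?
No, ∇·F = 2*x*y - 10*y*z**2 - 5*y*z - 3*cos(y) - 2*exp(-x)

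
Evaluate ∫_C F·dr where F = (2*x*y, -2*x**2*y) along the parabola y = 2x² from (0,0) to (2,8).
-464/3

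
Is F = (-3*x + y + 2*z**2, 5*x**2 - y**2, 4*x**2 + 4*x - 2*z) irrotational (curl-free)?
No, ∇×F = (0, -8*x + 4*z - 4, 10*x - 1)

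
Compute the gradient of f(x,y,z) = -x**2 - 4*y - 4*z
(-2*x, -4, -4)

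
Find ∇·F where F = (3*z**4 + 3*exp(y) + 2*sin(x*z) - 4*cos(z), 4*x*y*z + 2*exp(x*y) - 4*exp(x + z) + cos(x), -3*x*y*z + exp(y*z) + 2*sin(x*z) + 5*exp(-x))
-3*x*y + 4*x*z + 2*x*exp(x*y) + 2*x*cos(x*z) + y*exp(y*z) + 2*z*cos(x*z)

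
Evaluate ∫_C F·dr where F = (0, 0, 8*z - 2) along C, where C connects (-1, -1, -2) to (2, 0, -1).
-14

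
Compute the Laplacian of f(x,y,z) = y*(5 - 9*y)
-18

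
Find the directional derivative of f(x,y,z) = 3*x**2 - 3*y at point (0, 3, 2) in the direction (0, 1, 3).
-3*sqrt(10)/10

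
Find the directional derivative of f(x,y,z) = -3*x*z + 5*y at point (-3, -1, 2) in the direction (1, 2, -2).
-14/3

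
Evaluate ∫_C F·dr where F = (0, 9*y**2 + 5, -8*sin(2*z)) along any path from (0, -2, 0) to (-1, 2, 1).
4*cos(2) + 64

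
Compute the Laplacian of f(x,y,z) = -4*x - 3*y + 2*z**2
4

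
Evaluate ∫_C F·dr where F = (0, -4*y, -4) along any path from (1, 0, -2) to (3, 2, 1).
-20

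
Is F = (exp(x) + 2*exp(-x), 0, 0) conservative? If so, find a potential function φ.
Yes, F is conservative. φ = exp(x) - 2*exp(-x)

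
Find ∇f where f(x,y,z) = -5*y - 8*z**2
(0, -5, -16*z)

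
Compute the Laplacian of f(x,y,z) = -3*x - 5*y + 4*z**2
8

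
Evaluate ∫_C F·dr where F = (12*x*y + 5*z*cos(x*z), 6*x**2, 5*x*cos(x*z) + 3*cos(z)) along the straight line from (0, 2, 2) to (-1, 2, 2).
12 - 5*sin(2)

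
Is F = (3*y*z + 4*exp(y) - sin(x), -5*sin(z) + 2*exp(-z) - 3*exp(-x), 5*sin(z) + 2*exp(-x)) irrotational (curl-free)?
No, ∇×F = (5*cos(z) + 2*exp(-z), 3*y + 2*exp(-x), -3*z - 4*exp(y) + 3*exp(-x))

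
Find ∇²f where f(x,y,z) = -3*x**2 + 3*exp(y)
3*exp(y) - 6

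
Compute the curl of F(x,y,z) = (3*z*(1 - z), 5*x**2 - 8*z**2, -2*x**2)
(16*z, 4*x - 6*z + 3, 10*x)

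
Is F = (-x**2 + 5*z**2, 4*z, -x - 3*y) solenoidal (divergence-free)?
No, ∇·F = -2*x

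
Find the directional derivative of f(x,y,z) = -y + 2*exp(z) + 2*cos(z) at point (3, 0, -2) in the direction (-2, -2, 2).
sqrt(3)*(2 + exp(2) + 2*exp(2)*sin(2))*exp(-2)/3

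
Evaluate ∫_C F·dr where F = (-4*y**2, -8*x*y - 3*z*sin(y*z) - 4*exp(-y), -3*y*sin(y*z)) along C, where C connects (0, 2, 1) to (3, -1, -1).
-12 - 4*exp(-2) - 3*cos(2) + 3*cos(1) + 4*E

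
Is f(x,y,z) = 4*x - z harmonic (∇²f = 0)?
Yes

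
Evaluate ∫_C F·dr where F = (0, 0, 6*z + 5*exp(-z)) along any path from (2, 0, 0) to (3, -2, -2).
17 - 5*exp(2)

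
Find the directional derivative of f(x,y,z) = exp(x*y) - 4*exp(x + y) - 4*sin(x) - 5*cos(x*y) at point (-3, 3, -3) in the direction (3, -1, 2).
2*sqrt(14)*(-15*exp(9)*sin(9) - 2*exp(9) + 3 - 3*exp(9)*cos(3))*exp(-9)/7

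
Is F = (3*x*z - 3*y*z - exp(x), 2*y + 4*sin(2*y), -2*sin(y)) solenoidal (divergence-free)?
No, ∇·F = 3*z - exp(x) + 8*cos(2*y) + 2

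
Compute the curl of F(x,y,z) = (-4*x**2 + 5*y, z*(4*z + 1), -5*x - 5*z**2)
(-8*z - 1, 5, -5)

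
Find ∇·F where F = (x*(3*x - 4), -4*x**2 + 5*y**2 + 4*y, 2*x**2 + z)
6*x + 10*y + 1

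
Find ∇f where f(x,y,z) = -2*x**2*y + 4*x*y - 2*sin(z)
(4*y*(1 - x), 2*x*(2 - x), -2*cos(z))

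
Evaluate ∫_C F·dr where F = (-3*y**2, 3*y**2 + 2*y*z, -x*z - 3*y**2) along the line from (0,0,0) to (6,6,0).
0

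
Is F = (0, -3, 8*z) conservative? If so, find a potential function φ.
Yes, F is conservative. φ = -3*y + 4*z**2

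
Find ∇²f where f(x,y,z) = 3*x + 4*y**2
8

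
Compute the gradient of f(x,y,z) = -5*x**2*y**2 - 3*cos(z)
(-10*x*y**2, -10*x**2*y, 3*sin(z))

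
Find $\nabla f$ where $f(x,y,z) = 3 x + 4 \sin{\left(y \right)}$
(3, 4*cos(y), 0)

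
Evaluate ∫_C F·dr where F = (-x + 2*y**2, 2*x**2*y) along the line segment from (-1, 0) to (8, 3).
288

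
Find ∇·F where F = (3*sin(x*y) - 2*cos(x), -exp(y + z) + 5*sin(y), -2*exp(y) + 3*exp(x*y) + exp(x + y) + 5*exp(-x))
3*y*cos(x*y) - exp(y + z) + 2*sin(x) + 5*cos(y)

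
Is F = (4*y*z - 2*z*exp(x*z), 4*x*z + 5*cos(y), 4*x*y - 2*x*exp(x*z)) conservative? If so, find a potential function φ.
Yes, F is conservative. φ = 4*x*y*z - 2*exp(x*z) + 5*sin(y)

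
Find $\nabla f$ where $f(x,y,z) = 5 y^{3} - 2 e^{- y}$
(0, 15*y**2 + 2*exp(-y), 0)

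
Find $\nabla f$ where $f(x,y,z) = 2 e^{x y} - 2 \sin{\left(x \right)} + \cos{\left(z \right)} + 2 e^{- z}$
(2*y*exp(x*y) - 2*cos(x), 2*x*exp(x*y), -sin(z) - 2*exp(-z))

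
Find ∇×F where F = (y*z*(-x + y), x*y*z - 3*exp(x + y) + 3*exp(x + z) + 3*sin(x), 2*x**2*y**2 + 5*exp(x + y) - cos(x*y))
(4*x**2*y - x*y + x*sin(x*y) + 5*exp(x + y) - 3*exp(x + z), -4*x*y**2 - y*(x - y) - y*sin(x*y) - 5*exp(x + y), z*(x - y) - 3*exp(x + y) + 3*exp(x + z) + 3*cos(x))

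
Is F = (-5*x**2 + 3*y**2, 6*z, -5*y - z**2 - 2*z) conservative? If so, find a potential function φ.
No, ∇×F = (-11, 0, -6*y) ≠ 0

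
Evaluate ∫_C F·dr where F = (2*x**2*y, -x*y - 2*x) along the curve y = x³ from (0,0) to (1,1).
-67/42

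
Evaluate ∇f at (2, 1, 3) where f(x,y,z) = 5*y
(0, 5, 0)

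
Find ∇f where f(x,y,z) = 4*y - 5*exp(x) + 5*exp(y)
(-5*exp(x), 5*exp(y) + 4, 0)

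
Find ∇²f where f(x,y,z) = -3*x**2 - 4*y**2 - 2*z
-14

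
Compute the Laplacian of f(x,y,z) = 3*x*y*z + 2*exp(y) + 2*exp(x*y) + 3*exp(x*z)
2*x**2*exp(x*y) + 3*x**2*exp(x*z) + 2*y**2*exp(x*y) + 3*z**2*exp(x*z) + 2*exp(y)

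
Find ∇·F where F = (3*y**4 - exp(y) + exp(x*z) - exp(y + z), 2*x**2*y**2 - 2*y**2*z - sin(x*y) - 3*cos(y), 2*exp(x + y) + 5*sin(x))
4*x**2*y - x*cos(x*y) - 4*y*z + z*exp(x*z) + 3*sin(y)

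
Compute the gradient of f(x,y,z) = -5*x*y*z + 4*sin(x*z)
(z*(-5*y + 4*cos(x*z)), -5*x*z, x*(-5*y + 4*cos(x*z)))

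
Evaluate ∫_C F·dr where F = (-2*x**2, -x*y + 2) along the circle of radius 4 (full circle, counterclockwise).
0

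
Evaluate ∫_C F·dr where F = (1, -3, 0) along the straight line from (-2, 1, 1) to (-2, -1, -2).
6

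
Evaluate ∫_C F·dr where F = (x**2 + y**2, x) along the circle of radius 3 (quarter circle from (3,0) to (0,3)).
-27 + 9*pi/4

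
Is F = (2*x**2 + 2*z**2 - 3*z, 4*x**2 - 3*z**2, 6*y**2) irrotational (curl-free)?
No, ∇×F = (12*y + 6*z, 4*z - 3, 8*x)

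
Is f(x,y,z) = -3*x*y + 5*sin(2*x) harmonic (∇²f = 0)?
No, ∇²f = -20*sin(2*x)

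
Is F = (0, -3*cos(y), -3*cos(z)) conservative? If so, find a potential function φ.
Yes, F is conservative. φ = -3*sin(y) - 3*sin(z)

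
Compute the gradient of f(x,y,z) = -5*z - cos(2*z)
(0, 0, 2*sin(2*z) - 5)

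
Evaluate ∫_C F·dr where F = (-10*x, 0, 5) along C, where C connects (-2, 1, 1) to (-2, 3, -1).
-10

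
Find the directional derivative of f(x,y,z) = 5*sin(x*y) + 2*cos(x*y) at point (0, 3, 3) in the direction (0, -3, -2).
0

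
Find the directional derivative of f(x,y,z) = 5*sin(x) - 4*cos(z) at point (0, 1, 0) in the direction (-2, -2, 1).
-10/3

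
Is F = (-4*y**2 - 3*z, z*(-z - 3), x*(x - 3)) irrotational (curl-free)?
No, ∇×F = (2*z + 3, -2*x, 8*y)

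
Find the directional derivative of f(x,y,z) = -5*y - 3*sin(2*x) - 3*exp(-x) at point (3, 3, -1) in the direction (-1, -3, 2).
3*sqrt(14)*(-1 + 2*exp(3)*cos(6) + 5*exp(3))*exp(-3)/14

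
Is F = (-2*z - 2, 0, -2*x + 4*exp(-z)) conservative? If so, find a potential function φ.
Yes, F is conservative. φ = -2*x*z - 2*x - 4*exp(-z)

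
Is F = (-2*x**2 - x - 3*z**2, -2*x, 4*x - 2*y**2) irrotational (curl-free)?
No, ∇×F = (-4*y, -6*z - 4, -2)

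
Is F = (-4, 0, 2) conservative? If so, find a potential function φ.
Yes, F is conservative. φ = -4*x + 2*z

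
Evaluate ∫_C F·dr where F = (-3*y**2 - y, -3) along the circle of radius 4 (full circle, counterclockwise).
16*pi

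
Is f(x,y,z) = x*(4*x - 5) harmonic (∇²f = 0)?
No, ∇²f = 8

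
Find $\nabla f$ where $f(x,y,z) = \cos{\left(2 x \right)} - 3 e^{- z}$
(-2*sin(2*x), 0, 3*exp(-z))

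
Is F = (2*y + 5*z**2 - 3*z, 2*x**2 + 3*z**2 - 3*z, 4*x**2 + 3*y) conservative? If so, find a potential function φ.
No, ∇×F = (6 - 6*z, -8*x + 10*z - 3, 4*x - 2) ≠ 0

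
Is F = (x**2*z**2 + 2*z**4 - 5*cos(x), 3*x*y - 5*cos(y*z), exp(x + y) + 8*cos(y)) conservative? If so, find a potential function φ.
No, ∇×F = (-5*y*sin(y*z) + exp(x + y) - 8*sin(y), 2*x**2*z + 8*z**3 - exp(x + y), 3*y) ≠ 0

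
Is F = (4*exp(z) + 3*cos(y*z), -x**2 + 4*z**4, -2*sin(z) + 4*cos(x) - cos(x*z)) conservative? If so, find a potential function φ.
No, ∇×F = (-16*z**3, -3*y*sin(y*z) - z*sin(x*z) + 4*exp(z) + 4*sin(x), -2*x + 3*z*sin(y*z)) ≠ 0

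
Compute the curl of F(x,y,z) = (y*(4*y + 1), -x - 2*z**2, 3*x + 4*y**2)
(8*y + 4*z, -3, -8*y - 2)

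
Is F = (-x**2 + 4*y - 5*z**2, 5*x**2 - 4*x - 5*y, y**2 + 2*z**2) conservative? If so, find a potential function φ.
No, ∇×F = (2*y, -10*z, 10*x - 8) ≠ 0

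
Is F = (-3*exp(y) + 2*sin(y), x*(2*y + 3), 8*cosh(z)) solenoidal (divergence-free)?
No, ∇·F = 2*x + 8*sinh(z)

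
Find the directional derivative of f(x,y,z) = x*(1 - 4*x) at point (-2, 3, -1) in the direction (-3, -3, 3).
-17*sqrt(3)/3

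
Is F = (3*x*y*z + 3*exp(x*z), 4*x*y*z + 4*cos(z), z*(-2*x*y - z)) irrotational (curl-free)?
No, ∇×F = (-4*x*y - 2*x*z + 4*sin(z), 3*x*y + 3*x*exp(x*z) + 2*y*z, z*(-3*x + 4*y))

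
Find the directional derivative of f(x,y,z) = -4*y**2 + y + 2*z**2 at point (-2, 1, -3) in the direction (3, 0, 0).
0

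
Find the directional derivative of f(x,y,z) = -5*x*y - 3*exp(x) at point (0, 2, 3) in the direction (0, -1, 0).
0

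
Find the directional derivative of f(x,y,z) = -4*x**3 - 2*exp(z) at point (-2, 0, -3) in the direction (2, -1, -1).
sqrt(6)*(1 - 48*exp(3))*exp(-3)/3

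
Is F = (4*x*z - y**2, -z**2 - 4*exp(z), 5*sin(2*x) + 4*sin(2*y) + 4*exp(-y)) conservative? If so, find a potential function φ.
No, ∇×F = (2*z + 4*exp(z) + 8*cos(2*y) - 4*exp(-y), 4*x - 10*cos(2*x), 2*y) ≠ 0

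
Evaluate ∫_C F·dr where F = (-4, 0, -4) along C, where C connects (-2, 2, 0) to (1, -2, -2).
-4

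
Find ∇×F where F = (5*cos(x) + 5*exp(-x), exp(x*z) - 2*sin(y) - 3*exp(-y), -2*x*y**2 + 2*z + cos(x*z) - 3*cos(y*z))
(-4*x*y - x*exp(x*z) + 3*z*sin(y*z), 2*y**2 + z*sin(x*z), z*exp(x*z))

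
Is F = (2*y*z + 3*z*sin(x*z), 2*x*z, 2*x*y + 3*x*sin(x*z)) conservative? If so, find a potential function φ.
Yes, F is conservative. φ = 2*x*y*z - 3*cos(x*z)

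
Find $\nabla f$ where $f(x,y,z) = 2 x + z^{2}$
(2, 0, 2*z)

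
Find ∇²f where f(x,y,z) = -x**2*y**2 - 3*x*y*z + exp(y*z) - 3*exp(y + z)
-2*x**2 + y**2*exp(y*z) - 2*y**2 + z**2*exp(y*z) - 6*exp(y + z)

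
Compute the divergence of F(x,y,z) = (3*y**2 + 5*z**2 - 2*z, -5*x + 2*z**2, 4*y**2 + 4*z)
4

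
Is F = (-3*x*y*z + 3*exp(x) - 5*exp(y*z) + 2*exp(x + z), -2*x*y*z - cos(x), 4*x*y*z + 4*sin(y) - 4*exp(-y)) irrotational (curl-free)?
No, ∇×F = (2*x*y + 4*x*z + 4*cos(y) + 4*exp(-y), -3*x*y - 4*y*z - 5*y*exp(y*z) + 2*exp(x + z), 3*x*z - 2*y*z + 5*z*exp(y*z) + sin(x))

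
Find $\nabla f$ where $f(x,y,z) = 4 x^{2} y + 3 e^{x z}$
(8*x*y + 3*z*exp(x*z), 4*x**2, 3*x*exp(x*z))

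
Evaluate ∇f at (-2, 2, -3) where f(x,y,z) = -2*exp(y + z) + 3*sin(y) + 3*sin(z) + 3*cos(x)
(3*sin(2), 3*cos(2) - 2*exp(-1), 3*cos(3) - 2*exp(-1))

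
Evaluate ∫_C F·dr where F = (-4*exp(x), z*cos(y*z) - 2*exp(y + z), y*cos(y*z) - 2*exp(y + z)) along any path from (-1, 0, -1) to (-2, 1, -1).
-2 - sin(1) - 4*exp(-2) + 6*exp(-1)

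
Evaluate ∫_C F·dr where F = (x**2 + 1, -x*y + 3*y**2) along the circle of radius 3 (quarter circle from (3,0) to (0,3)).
6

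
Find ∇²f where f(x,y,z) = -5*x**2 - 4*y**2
-18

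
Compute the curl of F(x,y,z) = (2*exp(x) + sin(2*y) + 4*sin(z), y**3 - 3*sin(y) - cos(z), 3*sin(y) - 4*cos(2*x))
(-sin(z) + 3*cos(y), -8*sin(2*x) + 4*cos(z), -2*cos(2*y))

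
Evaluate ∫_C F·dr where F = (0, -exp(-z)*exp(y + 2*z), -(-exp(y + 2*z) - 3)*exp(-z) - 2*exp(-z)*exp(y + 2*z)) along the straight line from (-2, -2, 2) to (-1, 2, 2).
1 - exp(4)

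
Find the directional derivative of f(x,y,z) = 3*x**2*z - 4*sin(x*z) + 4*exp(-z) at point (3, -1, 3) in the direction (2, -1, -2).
8*exp(-3)/3 + 18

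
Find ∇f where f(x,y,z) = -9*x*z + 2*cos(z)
(-9*z, 0, -9*x - 2*sin(z))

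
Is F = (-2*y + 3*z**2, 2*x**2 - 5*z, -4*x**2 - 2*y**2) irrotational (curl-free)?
No, ∇×F = (5 - 4*y, 8*x + 6*z, 4*x + 2)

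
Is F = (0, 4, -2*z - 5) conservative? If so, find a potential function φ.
Yes, F is conservative. φ = 4*y - z**2 - 5*z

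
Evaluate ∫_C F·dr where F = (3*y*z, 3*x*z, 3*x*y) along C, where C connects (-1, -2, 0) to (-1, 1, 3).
-9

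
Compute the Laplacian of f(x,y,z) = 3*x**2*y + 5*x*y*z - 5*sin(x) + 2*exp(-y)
6*y + 5*sin(x) + 2*exp(-y)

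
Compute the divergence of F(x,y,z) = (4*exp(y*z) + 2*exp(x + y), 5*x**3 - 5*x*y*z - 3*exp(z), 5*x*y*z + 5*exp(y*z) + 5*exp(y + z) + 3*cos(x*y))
5*x*y - 5*x*z + 5*y*exp(y*z) + 2*exp(x + y) + 5*exp(y + z)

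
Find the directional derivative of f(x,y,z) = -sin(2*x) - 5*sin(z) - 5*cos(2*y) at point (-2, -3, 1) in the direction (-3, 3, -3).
sqrt(3)*(2*cos(4) + 5*cos(1) - 10*sin(6))/3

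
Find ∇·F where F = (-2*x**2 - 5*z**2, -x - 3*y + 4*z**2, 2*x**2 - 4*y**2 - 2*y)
-4*x - 3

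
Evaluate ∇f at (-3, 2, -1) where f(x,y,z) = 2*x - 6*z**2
(2, 0, 12)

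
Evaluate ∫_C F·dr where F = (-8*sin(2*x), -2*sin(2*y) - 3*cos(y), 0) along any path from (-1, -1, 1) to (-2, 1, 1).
-6*sin(1) + 4*cos(4) - 4*cos(2)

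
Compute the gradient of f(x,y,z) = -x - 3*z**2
(-1, 0, -6*z)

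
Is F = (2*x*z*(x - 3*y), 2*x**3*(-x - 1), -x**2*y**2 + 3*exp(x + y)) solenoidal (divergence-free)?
No, ∇·F = 2*z*(2*x - 3*y)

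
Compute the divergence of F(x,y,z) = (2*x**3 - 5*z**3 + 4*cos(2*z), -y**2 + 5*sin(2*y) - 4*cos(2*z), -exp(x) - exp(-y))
6*x**2 - 2*y + 10*cos(2*y)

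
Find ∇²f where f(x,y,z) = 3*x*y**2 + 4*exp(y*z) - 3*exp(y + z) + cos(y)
6*x + 4*y**2*exp(y*z) + 4*z**2*exp(y*z) - 6*exp(y + z) - cos(y)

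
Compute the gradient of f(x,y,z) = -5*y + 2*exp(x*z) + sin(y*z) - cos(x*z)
(z*(2*exp(x*z) + sin(x*z)), z*cos(y*z) - 5, 2*x*exp(x*z) + x*sin(x*z) + y*cos(y*z))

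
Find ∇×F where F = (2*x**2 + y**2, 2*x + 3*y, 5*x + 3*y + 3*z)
(3, -5, 2 - 2*y)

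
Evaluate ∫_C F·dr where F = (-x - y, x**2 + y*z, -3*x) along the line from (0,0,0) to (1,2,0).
-5/6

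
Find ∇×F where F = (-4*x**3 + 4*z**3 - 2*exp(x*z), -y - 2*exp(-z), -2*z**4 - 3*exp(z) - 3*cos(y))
(3*sin(y) - 2*exp(-z), -2*x*exp(x*z) + 12*z**2, 0)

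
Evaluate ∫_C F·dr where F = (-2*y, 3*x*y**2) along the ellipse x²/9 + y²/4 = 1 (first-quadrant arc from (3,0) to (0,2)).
15*pi/2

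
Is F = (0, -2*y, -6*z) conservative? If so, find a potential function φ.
Yes, F is conservative. φ = -y**2 - 3*z**2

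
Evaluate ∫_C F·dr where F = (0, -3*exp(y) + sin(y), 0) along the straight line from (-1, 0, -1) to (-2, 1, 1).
-3*E - cos(1) + 4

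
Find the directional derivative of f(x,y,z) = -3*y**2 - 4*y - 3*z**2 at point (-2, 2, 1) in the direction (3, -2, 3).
7*sqrt(22)/11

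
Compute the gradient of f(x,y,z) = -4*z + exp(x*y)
(y*exp(x*y), x*exp(x*y), -4)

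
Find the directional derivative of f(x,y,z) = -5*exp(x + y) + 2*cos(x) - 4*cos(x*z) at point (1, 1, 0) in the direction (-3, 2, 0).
sqrt(13)*(6*sin(1) + 5*exp(2))/13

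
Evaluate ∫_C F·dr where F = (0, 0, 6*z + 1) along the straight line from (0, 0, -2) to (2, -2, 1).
-6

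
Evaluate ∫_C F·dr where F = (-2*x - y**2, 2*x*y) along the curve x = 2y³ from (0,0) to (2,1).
-22/5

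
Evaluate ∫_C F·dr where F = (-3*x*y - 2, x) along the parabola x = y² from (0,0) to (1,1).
-43/15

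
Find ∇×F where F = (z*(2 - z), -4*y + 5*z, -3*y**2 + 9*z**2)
(-6*y - 5, 2 - 2*z, 0)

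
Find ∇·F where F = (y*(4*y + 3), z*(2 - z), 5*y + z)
1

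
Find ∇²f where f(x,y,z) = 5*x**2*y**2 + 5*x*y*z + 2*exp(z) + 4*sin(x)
10*x**2 + 10*y**2 + 2*exp(z) - 4*sin(x)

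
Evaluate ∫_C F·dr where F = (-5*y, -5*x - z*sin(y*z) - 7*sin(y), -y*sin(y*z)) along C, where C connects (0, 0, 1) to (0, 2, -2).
-8 + 7*cos(2) + cos(4)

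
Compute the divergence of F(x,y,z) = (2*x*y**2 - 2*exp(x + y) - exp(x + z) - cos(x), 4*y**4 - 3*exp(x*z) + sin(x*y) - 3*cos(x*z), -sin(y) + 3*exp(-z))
((x*cos(x*y) + 16*y**3 + 2*y**2 - 2*exp(x + y) - exp(x + z) + sin(x))*exp(z) - 3)*exp(-z)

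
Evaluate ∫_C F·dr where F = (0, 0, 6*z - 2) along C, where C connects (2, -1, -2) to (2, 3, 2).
-8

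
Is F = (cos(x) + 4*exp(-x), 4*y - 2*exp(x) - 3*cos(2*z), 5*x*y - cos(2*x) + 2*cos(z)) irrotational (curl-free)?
No, ∇×F = (5*x - 6*sin(2*z), -5*y - 2*sin(2*x), -2*exp(x))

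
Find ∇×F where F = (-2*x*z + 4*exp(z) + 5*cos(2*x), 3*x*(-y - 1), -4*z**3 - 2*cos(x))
(0, -2*x + 4*exp(z) - 2*sin(x), -3*y - 3)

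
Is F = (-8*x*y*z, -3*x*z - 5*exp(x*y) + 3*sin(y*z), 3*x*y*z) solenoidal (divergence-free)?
No, ∇·F = 3*x*y - 5*x*exp(x*y) - 8*y*z + 3*z*cos(y*z)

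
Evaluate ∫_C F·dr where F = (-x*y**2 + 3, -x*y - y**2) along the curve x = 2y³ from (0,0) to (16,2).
-5272/15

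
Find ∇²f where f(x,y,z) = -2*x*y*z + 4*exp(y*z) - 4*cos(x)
4*y**2*exp(y*z) + 4*z**2*exp(y*z) + 4*cos(x)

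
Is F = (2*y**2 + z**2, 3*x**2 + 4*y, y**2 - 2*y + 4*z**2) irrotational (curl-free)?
No, ∇×F = (2*y - 2, 2*z, 6*x - 4*y)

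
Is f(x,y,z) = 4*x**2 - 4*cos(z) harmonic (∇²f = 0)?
No, ∇²f = 4*cos(z) + 8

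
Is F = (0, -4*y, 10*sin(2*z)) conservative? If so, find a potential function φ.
Yes, F is conservative. φ = -2*y**2 - 5*cos(2*z)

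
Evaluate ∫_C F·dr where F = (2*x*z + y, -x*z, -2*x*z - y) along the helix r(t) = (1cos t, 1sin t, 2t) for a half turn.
-pi**2/2 + pi/2 + 12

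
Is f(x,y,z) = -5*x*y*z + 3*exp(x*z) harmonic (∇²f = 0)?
No, ∇²f = 3*(x**2 + z**2)*exp(x*z)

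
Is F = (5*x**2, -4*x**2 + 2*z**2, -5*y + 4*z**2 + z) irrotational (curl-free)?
No, ∇×F = (-4*z - 5, 0, -8*x)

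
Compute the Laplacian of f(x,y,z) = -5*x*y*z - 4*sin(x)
4*sin(x)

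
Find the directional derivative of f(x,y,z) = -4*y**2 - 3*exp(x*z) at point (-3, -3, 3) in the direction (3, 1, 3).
24*sqrt(19)/19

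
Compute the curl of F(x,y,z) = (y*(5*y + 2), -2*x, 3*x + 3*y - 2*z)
(3, -3, -10*y - 4)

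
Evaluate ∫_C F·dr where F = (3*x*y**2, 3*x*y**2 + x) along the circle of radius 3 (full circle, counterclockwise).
279*pi/4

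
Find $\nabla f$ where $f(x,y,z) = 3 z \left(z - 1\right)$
(0, 0, 6*z - 3)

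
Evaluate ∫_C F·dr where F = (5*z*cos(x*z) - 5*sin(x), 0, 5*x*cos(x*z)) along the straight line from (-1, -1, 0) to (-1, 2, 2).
-5*sin(2)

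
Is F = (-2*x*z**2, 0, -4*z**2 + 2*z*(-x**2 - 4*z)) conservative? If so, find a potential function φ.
Yes, F is conservative. φ = z**2*(-x**2 - 4*z)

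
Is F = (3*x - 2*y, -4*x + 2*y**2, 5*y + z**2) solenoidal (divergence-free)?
No, ∇·F = 4*y + 2*z + 3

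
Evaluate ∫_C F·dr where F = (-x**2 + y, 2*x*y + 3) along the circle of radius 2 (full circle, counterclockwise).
-4*pi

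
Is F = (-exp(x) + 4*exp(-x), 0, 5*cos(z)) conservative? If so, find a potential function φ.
Yes, F is conservative. φ = -exp(x) + 5*sin(z) - 4*exp(-x)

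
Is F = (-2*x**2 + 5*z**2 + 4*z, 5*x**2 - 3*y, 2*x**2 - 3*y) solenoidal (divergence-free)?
No, ∇·F = -4*x - 3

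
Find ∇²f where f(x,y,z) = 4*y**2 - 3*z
8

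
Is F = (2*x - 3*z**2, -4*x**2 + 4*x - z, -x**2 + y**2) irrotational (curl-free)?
No, ∇×F = (2*y + 1, 2*x - 6*z, 4 - 8*x)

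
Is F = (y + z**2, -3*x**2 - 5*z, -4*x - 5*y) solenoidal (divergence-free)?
Yes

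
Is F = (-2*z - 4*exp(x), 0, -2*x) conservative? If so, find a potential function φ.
Yes, F is conservative. φ = -2*x*z - 4*exp(x)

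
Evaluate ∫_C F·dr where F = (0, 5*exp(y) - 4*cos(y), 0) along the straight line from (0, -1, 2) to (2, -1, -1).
0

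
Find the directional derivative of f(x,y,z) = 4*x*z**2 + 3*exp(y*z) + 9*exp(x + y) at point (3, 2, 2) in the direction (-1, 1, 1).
sqrt(3)*(32/3 + 4*exp(4))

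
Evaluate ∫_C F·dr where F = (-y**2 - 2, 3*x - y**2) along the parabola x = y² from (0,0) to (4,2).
-32/3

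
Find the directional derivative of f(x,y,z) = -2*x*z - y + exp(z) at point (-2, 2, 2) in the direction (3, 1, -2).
sqrt(14)*(-21 - 2*exp(2))/14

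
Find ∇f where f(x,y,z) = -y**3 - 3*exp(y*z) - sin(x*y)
(-y*cos(x*y), -x*cos(x*y) - 3*y**2 - 3*z*exp(y*z), -3*y*exp(y*z))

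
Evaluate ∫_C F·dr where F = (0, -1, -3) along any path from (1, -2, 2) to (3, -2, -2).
12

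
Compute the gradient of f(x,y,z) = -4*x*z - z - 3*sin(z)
(-4*z, 0, -4*x - 3*cos(z) - 1)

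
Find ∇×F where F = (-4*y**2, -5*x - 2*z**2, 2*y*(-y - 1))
(-4*y + 4*z - 2, 0, 8*y - 5)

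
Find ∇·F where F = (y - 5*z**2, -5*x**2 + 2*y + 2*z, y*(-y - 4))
2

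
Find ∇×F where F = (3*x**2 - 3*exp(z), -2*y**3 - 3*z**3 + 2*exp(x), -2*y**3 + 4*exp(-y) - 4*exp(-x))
(-6*y**2 + 9*z**2 - 4*exp(-y), -3*exp(z) - 4*exp(-x), 2*exp(x))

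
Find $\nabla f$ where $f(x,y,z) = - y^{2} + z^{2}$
(0, -2*y, 2*z)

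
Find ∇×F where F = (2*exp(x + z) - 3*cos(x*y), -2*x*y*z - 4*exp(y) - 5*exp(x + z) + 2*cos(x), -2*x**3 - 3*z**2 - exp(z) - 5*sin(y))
(2*x*y + 5*exp(x + z) - 5*cos(y), 6*x**2 + 2*exp(x + z), -3*x*sin(x*y) - 2*y*z - 5*exp(x + z) - 2*sin(x))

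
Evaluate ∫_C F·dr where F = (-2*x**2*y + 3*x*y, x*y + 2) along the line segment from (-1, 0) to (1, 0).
0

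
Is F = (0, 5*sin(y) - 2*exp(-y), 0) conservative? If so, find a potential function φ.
Yes, F is conservative. φ = -5*cos(y) + 2*exp(-y)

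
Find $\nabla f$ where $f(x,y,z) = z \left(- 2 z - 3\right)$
(0, 0, -4*z - 3)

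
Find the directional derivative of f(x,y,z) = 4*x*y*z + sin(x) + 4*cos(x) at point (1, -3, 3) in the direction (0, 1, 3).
-12*sqrt(10)/5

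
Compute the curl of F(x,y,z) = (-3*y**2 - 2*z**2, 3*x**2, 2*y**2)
(4*y, -4*z, 6*x + 6*y)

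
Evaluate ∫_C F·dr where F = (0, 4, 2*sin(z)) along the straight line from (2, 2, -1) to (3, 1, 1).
-4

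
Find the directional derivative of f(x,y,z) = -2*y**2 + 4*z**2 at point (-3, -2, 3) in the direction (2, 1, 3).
40*sqrt(14)/7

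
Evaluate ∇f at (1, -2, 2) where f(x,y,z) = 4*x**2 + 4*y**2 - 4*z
(8, -16, -4)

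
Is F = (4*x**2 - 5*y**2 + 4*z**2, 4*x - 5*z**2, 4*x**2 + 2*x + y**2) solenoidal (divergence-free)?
No, ∇·F = 8*x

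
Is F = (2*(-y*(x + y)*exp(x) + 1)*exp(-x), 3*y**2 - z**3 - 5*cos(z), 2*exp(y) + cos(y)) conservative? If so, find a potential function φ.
No, ∇×F = (3*z**2 + 2*exp(y) - sin(y) - 5*sin(z), 0, 2*x + 4*y) ≠ 0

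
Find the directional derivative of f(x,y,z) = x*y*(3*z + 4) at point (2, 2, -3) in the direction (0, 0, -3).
-12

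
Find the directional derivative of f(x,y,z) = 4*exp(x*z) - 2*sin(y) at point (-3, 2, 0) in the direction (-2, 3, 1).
-3*sqrt(14)*(cos(2) + 2)/7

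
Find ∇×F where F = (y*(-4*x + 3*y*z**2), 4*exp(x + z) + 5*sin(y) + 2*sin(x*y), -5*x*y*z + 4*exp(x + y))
(-5*x*z + 4*exp(x + y) - 4*exp(x + z), 6*y**2*z + 5*y*z - 4*exp(x + y), 4*x - 6*y*z**2 + 2*y*cos(x*y) + 4*exp(x + z))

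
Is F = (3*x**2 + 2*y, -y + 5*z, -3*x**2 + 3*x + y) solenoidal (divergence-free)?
No, ∇·F = 6*x - 1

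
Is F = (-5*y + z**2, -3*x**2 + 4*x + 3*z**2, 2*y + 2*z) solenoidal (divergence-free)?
No, ∇·F = 2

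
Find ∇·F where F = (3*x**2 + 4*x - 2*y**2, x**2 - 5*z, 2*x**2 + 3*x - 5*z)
6*x - 1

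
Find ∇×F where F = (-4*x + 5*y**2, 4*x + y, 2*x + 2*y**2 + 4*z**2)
(4*y, -2, 4 - 10*y)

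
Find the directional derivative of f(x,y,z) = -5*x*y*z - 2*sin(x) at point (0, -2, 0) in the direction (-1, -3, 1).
2*sqrt(11)/11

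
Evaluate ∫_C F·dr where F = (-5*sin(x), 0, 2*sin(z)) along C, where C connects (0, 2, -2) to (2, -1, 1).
-5 + 7*cos(2) - 2*cos(1)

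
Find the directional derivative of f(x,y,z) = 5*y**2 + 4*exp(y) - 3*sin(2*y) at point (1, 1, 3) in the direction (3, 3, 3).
2*sqrt(3)*(-3*cos(2) + 5 + 2*E)/3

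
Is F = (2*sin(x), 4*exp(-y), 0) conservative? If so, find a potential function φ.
Yes, F is conservative. φ = -2*cos(x) - 4*exp(-y)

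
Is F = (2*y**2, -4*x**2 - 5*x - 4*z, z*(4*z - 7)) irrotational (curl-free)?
No, ∇×F = (4, 0, -8*x - 4*y - 5)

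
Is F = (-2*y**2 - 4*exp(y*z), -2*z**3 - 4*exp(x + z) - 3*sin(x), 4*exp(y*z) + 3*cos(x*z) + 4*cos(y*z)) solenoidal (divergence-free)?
No, ∇·F = -3*x*sin(x*z) + 4*y*exp(y*z) - 4*y*sin(y*z)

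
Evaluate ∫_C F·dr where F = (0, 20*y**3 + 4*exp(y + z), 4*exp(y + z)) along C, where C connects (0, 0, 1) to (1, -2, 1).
80 - 8*sinh(1)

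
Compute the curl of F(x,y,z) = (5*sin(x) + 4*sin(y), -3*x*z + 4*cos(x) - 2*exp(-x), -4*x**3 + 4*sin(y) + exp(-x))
(3*x + 4*cos(y), 12*x**2 + exp(-x), -3*z - 4*sin(x) - 4*cos(y) + 2*exp(-x))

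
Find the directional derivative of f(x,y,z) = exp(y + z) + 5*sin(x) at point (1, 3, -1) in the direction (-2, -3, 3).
-5*sqrt(22)*cos(1)/11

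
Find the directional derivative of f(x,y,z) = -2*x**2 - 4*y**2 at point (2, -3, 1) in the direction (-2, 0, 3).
16*sqrt(13)/13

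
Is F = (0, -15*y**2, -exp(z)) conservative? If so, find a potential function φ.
Yes, F is conservative. φ = -5*y**3 - exp(z)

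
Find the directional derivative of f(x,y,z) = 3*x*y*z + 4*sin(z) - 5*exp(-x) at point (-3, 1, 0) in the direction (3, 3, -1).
5*sqrt(19)*(1 + 3*exp(3))/19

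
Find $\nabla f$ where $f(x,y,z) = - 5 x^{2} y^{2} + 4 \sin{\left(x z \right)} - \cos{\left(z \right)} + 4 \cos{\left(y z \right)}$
(-10*x*y**2 + 4*z*cos(x*z), -10*x**2*y - 4*z*sin(y*z), 4*x*cos(x*z) - 4*y*sin(y*z) + sin(z))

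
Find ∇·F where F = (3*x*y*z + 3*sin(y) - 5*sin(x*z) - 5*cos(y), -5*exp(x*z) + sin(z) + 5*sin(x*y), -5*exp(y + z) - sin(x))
5*x*cos(x*y) + 3*y*z - 5*z*cos(x*z) - 5*exp(y + z)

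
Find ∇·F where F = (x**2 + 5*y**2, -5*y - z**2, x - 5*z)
2*x - 10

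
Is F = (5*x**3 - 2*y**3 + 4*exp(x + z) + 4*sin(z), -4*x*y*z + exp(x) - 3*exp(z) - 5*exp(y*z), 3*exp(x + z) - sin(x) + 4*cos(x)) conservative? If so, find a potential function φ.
No, ∇×F = (4*x*y + 5*y*exp(y*z) + 3*exp(z), exp(x + z) + 4*sin(x) + cos(x) + 4*cos(z), 6*y**2 - 4*y*z + exp(x)) ≠ 0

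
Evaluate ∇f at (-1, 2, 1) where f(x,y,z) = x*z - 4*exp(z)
(1, 0, -4*E - 1)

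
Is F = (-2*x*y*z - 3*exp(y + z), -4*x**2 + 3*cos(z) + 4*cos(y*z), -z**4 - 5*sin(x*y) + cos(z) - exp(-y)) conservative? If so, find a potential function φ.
No, ∇×F = (-5*x*cos(x*y) + 4*y*sin(y*z) + 3*sin(z) + exp(-y), -2*x*y + 5*y*cos(x*y) - 3*exp(y + z), 2*x*z - 8*x + 3*exp(y + z)) ≠ 0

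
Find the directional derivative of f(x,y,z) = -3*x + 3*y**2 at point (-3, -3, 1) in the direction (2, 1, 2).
-8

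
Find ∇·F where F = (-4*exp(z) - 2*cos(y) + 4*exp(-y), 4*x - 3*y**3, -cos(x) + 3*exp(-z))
-9*y**2 - 3*exp(-z)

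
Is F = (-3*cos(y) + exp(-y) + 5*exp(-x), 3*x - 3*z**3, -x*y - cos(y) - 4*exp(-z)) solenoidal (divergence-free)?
No, ∇·F = 4*exp(-z) - 5*exp(-x)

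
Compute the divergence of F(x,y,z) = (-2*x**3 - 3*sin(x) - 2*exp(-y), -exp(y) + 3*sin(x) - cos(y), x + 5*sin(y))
-6*x**2 - exp(y) + sin(y) - 3*cos(x)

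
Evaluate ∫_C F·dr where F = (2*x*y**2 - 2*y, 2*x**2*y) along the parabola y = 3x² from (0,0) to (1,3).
7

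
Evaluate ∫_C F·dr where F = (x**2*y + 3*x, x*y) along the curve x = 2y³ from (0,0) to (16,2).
14272/5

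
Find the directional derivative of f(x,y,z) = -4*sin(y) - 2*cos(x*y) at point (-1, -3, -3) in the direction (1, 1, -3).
-4*sqrt(11)*(cos(3) + 2*sin(3))/11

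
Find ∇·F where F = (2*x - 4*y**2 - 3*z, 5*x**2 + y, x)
3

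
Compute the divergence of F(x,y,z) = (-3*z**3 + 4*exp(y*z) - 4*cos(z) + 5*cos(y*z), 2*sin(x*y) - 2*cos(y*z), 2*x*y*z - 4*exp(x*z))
2*x*y - 4*x*exp(x*z) + 2*x*cos(x*y) + 2*z*sin(y*z)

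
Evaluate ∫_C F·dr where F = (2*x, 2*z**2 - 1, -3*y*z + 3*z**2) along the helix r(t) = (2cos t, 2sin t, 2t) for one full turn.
112*pi + 64*pi**3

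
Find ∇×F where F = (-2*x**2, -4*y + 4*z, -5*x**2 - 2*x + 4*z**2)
(-4, 10*x + 2, 0)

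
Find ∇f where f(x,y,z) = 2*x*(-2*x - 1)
(-8*x - 2, 0, 0)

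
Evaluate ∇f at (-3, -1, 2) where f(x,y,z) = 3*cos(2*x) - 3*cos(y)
(6*sin(6), -3*sin(1), 0)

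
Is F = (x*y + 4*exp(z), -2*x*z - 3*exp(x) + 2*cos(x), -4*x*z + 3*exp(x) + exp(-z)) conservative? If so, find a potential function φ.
No, ∇×F = (2*x, 4*z - 3*exp(x) + 4*exp(z), -x - 2*z - 3*exp(x) - 2*sin(x)) ≠ 0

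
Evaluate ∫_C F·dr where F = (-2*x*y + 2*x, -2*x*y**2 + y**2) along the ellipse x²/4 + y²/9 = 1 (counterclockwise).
-27*pi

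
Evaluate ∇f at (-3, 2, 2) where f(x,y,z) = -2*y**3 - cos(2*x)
(-2*sin(6), -24, 0)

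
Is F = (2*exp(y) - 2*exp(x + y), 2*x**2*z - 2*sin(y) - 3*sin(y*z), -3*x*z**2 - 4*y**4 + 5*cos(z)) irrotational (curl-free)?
No, ∇×F = (-2*x**2 - 16*y**3 + 3*y*cos(y*z), 3*z**2, 4*x*z - 2*exp(y) + 2*exp(x + y))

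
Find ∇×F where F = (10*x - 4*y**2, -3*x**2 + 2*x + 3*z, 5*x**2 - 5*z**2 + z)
(-3, -10*x, -6*x + 8*y + 2)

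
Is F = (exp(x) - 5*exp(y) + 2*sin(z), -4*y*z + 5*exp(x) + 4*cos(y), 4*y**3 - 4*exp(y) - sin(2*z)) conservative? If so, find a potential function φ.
No, ∇×F = (12*y**2 + 4*y - 4*exp(y), 2*cos(z), 5*exp(x) + 5*exp(y)) ≠ 0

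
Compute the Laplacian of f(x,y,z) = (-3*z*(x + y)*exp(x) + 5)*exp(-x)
5*exp(-x)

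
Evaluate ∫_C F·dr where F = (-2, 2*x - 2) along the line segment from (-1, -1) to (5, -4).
-18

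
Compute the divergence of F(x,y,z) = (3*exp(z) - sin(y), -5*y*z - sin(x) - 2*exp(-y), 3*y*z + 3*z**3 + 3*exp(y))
3*y + 9*z**2 - 5*z + 2*exp(-y)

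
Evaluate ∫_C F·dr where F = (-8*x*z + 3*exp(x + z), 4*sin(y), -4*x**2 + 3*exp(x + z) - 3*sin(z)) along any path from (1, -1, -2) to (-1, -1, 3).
-20 + 3*cos(3) - 3*exp(-1) - 3*cos(2) + 3*exp(2)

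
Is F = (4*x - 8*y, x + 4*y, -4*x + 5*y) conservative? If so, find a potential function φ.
No, ∇×F = (5, 4, 9) ≠ 0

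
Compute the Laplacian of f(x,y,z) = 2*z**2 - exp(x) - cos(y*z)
y**2*cos(y*z) + z**2*cos(y*z) - exp(x) + 4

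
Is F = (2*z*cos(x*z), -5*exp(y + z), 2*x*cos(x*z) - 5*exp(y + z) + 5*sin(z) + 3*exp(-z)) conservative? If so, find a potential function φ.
Yes, F is conservative. φ = -5*exp(y + z) + 2*sin(x*z) - 5*cos(z) - 3*exp(-z)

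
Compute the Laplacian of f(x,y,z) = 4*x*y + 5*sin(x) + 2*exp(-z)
-5*sin(x) + 2*exp(-z)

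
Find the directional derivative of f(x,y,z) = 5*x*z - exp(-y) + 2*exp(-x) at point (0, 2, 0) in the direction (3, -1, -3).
sqrt(19)*(-6*exp(2) - 1)*exp(-2)/19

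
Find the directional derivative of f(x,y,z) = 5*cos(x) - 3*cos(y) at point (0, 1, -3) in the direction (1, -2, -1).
-sqrt(6)*sin(1)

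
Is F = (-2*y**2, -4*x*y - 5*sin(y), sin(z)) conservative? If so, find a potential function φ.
Yes, F is conservative. φ = -2*x*y**2 + 5*cos(y) - cos(z)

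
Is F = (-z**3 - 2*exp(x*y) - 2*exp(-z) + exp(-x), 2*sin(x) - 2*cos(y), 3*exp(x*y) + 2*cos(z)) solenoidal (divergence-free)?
No, ∇·F = (2*(-y*exp(x*y) + sin(y) - sin(z))*exp(x) - 1)*exp(-x)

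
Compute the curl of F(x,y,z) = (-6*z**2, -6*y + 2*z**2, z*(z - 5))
(-4*z, -12*z, 0)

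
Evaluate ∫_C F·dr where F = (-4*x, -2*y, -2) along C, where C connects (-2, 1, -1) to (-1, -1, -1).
6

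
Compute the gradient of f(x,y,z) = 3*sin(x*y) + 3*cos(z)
(3*y*cos(x*y), 3*x*cos(x*y), -3*sin(z))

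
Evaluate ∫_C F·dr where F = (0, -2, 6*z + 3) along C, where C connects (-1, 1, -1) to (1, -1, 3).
40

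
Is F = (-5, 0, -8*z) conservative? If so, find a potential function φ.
Yes, F is conservative. φ = -5*x - 4*z**2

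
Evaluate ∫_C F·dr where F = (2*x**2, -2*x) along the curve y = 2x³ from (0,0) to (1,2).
-7/3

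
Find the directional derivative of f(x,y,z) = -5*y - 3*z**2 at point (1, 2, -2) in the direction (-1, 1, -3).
-41*sqrt(11)/11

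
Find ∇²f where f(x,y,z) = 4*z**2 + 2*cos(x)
8 - 2*cos(x)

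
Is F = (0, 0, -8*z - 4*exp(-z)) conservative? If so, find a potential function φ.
Yes, F is conservative. φ = -4*z**2 + 4*exp(-z)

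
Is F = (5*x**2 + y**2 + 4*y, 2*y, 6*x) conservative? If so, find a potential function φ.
No, ∇×F = (0, -6, -2*y - 4) ≠ 0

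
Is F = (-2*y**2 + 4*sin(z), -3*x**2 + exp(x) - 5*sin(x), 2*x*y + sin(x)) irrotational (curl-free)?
No, ∇×F = (2*x, -2*y - cos(x) + 4*cos(z), -6*x + 4*y + exp(x) - 5*cos(x))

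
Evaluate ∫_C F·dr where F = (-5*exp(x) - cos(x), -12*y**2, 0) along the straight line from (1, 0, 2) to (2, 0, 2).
-5*exp(2) - sin(2) + sin(1) + 5*E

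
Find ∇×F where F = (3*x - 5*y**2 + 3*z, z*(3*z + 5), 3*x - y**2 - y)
(-2*y - 6*z - 6, 0, 10*y)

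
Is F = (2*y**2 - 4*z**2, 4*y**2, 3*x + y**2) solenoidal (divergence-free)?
No, ∇·F = 8*y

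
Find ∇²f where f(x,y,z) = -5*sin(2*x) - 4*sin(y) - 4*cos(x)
20*sin(2*x) + 4*sin(y) + 4*cos(x)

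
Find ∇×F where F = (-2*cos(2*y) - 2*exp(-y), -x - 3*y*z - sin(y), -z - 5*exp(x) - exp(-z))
(3*y, 5*exp(x), -4*sin(2*y) - 1 - 2*exp(-y))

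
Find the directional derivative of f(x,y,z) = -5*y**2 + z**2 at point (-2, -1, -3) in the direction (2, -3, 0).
-30*sqrt(13)/13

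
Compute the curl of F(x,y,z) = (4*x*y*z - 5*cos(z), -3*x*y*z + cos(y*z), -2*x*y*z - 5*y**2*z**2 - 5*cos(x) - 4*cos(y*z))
(3*x*y - 2*x*z - 10*y*z**2 + y*sin(y*z) + 4*z*sin(y*z), 4*x*y + 2*y*z - 5*sin(x) + 5*sin(z), z*(-4*x - 3*y))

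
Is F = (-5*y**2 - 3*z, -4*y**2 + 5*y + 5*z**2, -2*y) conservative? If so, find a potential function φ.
No, ∇×F = (-10*z - 2, -3, 10*y) ≠ 0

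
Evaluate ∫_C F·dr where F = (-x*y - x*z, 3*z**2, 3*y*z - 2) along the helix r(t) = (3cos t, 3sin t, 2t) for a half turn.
-89*pi/2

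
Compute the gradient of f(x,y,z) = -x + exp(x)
(exp(x) - 1, 0, 0)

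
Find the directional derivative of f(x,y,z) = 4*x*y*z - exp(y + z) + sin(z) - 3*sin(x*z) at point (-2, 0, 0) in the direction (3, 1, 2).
11*sqrt(14)/14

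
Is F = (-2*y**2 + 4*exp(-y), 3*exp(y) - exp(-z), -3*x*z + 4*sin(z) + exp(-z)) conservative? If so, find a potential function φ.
No, ∇×F = (-exp(-z), 3*z, 4*y + 4*exp(-y)) ≠ 0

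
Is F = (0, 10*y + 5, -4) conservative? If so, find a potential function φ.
Yes, F is conservative. φ = 5*y**2 + 5*y - 4*z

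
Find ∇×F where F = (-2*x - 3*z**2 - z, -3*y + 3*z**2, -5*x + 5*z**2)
(-6*z, 4 - 6*z, 0)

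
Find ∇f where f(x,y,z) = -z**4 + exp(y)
(0, exp(y), -4*z**3)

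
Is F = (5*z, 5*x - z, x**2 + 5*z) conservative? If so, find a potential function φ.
No, ∇×F = (1, 5 - 2*x, 5) ≠ 0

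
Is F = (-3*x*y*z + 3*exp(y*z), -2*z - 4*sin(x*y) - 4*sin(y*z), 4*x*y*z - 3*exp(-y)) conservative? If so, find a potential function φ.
No, ∇×F = (4*x*z + 4*y*cos(y*z) + 2 + 3*exp(-y), y*(-3*x - 4*z + 3*exp(y*z)), 3*x*z - 4*y*cos(x*y) - 3*z*exp(y*z)) ≠ 0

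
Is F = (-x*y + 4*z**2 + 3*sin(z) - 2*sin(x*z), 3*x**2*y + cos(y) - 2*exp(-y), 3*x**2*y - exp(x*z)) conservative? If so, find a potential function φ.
No, ∇×F = (3*x**2, -6*x*y - 2*x*cos(x*z) + z*exp(x*z) + 8*z + 3*cos(z), x*(6*y + 1)) ≠ 0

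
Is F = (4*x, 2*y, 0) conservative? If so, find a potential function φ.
Yes, F is conservative. φ = 2*x**2 + y**2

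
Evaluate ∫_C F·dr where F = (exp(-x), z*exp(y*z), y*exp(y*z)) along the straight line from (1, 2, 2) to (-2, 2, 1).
(1 - exp(5))*exp(-1)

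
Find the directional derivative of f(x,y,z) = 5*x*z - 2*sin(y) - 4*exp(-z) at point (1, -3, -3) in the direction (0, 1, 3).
sqrt(10)*(-2*cos(3) + 15 + 12*exp(3))/10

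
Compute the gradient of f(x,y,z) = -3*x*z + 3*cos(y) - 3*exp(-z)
(-3*z, -3*sin(y), -3*x + 3*exp(-z))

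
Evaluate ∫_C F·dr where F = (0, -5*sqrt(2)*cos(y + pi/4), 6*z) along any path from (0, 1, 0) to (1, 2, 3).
-5*sqrt(2)*sin(pi/4 + 2) + 5*sqrt(2)*sin(pi/4 + 1) + 27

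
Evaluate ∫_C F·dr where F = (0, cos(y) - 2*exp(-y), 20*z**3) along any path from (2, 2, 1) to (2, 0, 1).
-sin(2) - 2*exp(-2) + 2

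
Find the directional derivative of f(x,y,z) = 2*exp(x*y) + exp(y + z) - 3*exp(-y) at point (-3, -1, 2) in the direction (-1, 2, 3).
sqrt(14)*E*(11 - 10*exp(2))/14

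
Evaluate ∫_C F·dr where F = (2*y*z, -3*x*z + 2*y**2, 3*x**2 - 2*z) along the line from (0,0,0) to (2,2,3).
13/3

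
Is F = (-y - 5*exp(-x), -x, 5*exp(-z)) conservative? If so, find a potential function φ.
Yes, F is conservative. φ = -x*y - 5*exp(-z) + 5*exp(-x)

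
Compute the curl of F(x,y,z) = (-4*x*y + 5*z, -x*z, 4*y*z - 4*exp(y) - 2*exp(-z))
(x + 4*z - 4*exp(y), 5, 4*x - z)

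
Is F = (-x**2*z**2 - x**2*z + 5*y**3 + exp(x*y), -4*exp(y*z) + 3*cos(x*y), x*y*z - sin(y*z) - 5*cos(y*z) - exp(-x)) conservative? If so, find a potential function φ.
No, ∇×F = (x*z + 4*y*exp(y*z) + 5*z*sin(y*z) - z*cos(y*z), -2*x**2*z - x**2 - y*z - exp(-x), -x*exp(x*y) - 15*y**2 - 3*y*sin(x*y)) ≠ 0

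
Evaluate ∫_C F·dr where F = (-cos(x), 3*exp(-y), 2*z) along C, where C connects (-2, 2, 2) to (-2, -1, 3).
-3*E + 3*exp(-2) + 5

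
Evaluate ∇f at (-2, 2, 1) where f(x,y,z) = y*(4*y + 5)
(0, 21, 0)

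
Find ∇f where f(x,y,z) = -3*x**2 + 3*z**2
(-6*x, 0, 6*z)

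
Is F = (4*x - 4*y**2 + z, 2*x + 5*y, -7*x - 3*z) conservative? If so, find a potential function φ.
No, ∇×F = (0, 8, 8*y + 2) ≠ 0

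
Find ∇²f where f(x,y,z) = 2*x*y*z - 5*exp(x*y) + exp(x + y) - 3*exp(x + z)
-5*x**2*exp(x*y) - 5*y**2*exp(x*y) + 2*exp(x + y) - 6*exp(x + z)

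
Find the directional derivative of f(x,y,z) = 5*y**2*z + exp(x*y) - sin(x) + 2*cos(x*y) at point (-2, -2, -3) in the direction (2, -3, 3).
sqrt(22)*(-60 - cos(2) - 2*sin(4) + exp(4))/11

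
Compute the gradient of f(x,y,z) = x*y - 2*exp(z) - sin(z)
(y, x, -2*exp(z) - cos(z))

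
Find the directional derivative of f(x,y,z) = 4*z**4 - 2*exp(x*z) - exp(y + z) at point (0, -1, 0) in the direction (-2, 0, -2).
sqrt(2)*exp(-1)/2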